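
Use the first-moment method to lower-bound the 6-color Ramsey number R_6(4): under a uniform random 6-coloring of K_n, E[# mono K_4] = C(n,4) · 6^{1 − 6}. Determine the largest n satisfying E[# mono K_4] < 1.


We need C(n, 4) · 6^{1 − 6} < 1, i.e. C(n, 4) < 6^{6 − 1} = 7776.
Check values of n near the boundary:
  n = 17: C(17, 4) = 2380; 2380 < 7776? YES
  n = 18: C(18, 4) = 3060; 3060 < 7776? YES
  n = 19: C(19, 4) = 3876; 3876 < 7776? YES
  n = 20: C(20, 4) = 4845; 4845 < 7776? YES
  n = 21: C(21, 4) = 5985; 5985 < 7776? YES
  n = 22: C(22, 4) = 7315; 7315 < 7776? YES
  n = 23: C(23, 4) = 8855; 8855 < 7776? NO
  n = 24: C(24, 4) = 10626; 10626 < 7776? NO
The largest n with C(n, 4) < 7776 is n = 22 (where E[X] = 7315/7776 ≈ 0.9407). Hence R_6(4) > 22, i.e. R_6(4) ≥ 23.

Largest n = 22; hence R_6(4) > 22.


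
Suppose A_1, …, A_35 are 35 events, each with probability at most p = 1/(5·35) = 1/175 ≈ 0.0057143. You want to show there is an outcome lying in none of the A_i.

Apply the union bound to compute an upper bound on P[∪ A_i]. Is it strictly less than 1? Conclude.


Union bound: P[∪_{i=1}^{35} A_i] ≤ Σ_i P[A_i] ≤ 35·p = 35·(1/175) = 1/5.
Numerically: 1/5 ≈ 0.2000000.
Is 1/5 < 1? YES.
Since P[∪ A_i] ≤ 1/5 < 1, the complement has P[∩ A_i^c] ≥ 1 − 1/5 = 4/5 > 0, so some outcome avoids every A_i.

35·p = 1/5 ≈ 0.2000000; existence CERTIFIED by the union bound.


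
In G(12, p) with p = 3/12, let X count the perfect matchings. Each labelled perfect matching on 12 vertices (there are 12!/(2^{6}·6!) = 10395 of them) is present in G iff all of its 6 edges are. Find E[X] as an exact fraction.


K_12 has 12!/(2^{6}·6!) = 10395 labelled perfect matchings.
For each such perfect matching H, let X_H = 1 if all 6 edges of H are present in G. Then P[X_H = 1] = p^{6} = (1/4)^{6} = 1/4096.
Summing the indicators: E[X] = Σ_H E[X_H] = 10395 · p^{6} = 10395 · 1/4096 = 10395/4096.
Numerically: E[X] ≈ 2.53784.

E[X] = 10395 · (1/4)^{6} = 10395/4096 ≈ 2.53784.


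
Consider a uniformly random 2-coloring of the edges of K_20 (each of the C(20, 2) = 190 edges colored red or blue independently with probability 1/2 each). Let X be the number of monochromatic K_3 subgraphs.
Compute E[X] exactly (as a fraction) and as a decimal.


Let X = Σ_S X_S over the C(20, 3) = 1140 subsets S of size 3, where X_S = 1 if the K_3 on S is monochromatic.
For a fixed S, the K_3 on S has C(3, 2) = 3 edges. P[all 3 edges red] = (1/2)^3, and likewise for blue, so P[monochromatic] = 2·(1/2)^3 = 2^{1 − 3} = 1/4.
By linearity: E[X] = C(20, 3) · 2^{1 − 3} = 1140 · 1/4 = 285.
Numerically: E[X] ≈ 285.00000.

E[X] = C(20,3)·2^(1−C(3,2)) = 285 ≈ 285.00000.


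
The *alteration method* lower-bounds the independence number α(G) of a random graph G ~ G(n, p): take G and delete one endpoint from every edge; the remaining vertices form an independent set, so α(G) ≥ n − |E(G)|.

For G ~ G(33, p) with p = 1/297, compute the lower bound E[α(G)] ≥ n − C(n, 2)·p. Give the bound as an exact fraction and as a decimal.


E[|E(G)|] = C(33, 2)·p = 528 · (1/297) = 16/9.
E[α(G)] ≥ n − E[|E(G)|] = 33 − 16/9 = 281/9.
Numerically: ≈ 31.222222.
(This is only a lower bound; the true E[α(G)] may be larger.)

E[α(G)] ≥ 281/9 ≈ 31.222222.


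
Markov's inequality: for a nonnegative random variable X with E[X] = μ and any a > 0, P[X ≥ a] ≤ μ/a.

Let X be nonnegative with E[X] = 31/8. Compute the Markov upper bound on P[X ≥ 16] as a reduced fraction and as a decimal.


μ = E[X] = 31/8, a = 16.
Markov: P[X ≥ 16] ≤ μ/a = (31/8)/16 = 31/128.
Numerically: ≈ 0.242.
(Since a = 16 > μ = 3.875, the bound 31/128 is < 1 and informative.)

P[X ≥ 16] ≤ 31/128 ≈ 0.242.


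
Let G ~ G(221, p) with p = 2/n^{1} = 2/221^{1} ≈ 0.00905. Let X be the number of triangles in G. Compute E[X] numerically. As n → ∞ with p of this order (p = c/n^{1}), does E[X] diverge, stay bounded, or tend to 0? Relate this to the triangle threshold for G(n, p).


Number of potential triangles: C(221, 3) = 1774630.
Each occurs with probability p³ ≈ (0.00905)³ ≈ 7.41162e-07.
By linearity: E[X] = C(221, 3)·p³ ≈ 1774630 · 7.41162e-07 ≈ 1.315.
Here α = 1, so p = 2/n is exactly at the triangle threshold p ~ 1/n. Asymptotically E[X] → c³/6 = 2³/6 = 4/3 ≈ 1.333, a bounded constant. In this regime the triangle count is asymptotically Poisson(c³/6).

E[X] ≈ 1.315; in regime p = Θ(1/n^{1}) E[X] stays bounded (at the triangle threshold p ~ 1/n).


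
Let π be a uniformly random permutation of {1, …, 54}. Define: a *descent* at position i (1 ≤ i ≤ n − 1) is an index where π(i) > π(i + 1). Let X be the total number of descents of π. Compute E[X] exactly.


Write X = Σ X_I over i = 1, …, 53, with X_I the indicator of one descent.
There are 53 indicators.
For each fixed i, the pair (π(i), π(i+1)) is a uniformly random ordered pair of distinct values from {1, …, 54}; by symmetry P[π(i) > π(i+1)] = 1/2.
By linearity: E[X] = 53 · (1/2) = (54 − 1) · (1/2) = 53/2 ≈ 26.500.

E[X] = 53/2 = 26.500.


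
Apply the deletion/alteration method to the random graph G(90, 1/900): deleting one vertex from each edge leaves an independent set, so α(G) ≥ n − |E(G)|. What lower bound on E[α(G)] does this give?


E[|E(G)|] = C(90, 2)·p = 4005 · (1/900) = 89/20.
E[α(G)] ≥ n − E[|E(G)|] = 90 − 89/20 = 1711/20.
Numerically: ≈ 85.5500.
(This is only a lower bound; the true E[α(G)] may be larger.)

E[α(G)] ≥ 1711/20 ≈ 85.5500.


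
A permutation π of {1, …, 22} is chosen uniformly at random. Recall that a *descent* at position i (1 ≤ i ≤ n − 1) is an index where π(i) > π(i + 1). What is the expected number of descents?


Write X = Σ X_I over i = 1, …, 21, with X_I the indicator of one descent.
There are 21 indicators.
For each fixed i, the pair (π(i), π(i+1)) is a uniformly random ordered pair of distinct values from {1, …, 22}; by symmetry P[π(i) > π(i+1)] = 1/2.
By linearity: E[X] = 21 · (1/2) = (22 − 1) · (1/2) = 21/2 ≈ 10.500.

E[X] = 21/2 = 10.500.


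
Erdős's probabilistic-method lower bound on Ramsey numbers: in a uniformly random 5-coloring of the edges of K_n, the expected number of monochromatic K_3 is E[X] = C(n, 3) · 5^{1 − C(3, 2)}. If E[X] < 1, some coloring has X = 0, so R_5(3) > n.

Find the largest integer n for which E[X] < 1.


We need C(n, 3) · 5^{1 − 3} < 1, i.e. C(n, 3) < 5^{3 − 1} = 25.
Check values of n near the boundary:
  n = 3: C(3, 3) = 1; 1 < 25? YES
  n = 4: C(4, 3) = 4; 4 < 25? YES
  n = 5: C(5, 3) = 10; 10 < 25? YES
  n = 6: C(6, 3) = 20; 20 < 25? YES
  n = 7: C(7, 3) = 35; 35 < 25? NO
  n = 8: C(8, 3) = 56; 56 < 25? NO
The largest n with C(n, 3) < 25 is n = 6 (where E[X] = 4/5 ≈ 0.800000). Hence R_5(3) > 6, i.e. R_5(3) ≥ 7.

Largest n = 6; hence R_5(3) > 6.


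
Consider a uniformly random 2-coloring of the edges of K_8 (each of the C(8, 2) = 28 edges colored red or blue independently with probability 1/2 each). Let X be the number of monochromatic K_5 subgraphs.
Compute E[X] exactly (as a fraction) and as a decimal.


Let X = Σ_S X_S over the C(8, 5) = 56 subsets S of size 5, where X_S = 1 if the K_5 on S is monochromatic.
For a fixed S, the K_5 on S has C(5, 2) = 10 edges. P[all 10 edges red] = (1/2)^10, and likewise for blue, so P[monochromatic] = 2·(1/2)^10 = 2^{1 − 10} = 1/512.
By linearity of expectation: E[X] = C(8, 5) · 2^{1 − 10} = 56 · 1/512 = 7/64.
Numerically: E[X] ≈ 0.109.

E[X] = C(8,5)·2^(1−C(5,2)) = 7/64 ≈ 0.109.


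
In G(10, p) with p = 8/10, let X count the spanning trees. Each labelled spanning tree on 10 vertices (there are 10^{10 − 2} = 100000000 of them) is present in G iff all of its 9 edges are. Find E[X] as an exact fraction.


K_10 has 10^{10 − 2} = 100000000 labelled spanning trees.
For each such spanning tree H, let X_H = 1 if all 9 edges of H are present in G. Then P[X_H = 1] = p^{9} = (4/5)^{9} = 262144/1953125.
By linearity: E[X] = Σ_H E[X_H] = 100000000 · p^{9} = 100000000 · 262144/1953125 = 67108864/5.
Numerically: E[X] ≈ 1.3422e+07.

E[X] = 100000000 · (4/5)^{9} = 67108864/5 ≈ 1.3422e+07.


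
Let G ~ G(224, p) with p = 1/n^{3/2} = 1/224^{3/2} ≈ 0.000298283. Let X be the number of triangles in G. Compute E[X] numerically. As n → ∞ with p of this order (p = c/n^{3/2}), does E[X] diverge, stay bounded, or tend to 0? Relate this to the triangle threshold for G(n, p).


Number of potential triangles: C(224, 3) = 1848224.
Each occurs with probability p³ ≈ (0.000298283)³ ≈ 2.65389611e-11.
By linearity: E[X] = C(224, 3)·p³ ≈ 1848224 · 2.65389611e-11 ≈ 0.000049.
Since α = 3/2 > 1, p = c/n^{3/2} = o(1/n) is below the triangle threshold p ~ 1/n. Asymptotically E[X] ~ (c³/6)·n^{3(1−α)} = (1³/6)·n^{-1.5} → 0, so by Markov's inequality G has no triangles w.h.p.

E[X] ≈ 0.000049; in regime p = Θ(1/n^{3/2}) E[X] tends to 0 (below the triangle threshold p ~ 1/n).


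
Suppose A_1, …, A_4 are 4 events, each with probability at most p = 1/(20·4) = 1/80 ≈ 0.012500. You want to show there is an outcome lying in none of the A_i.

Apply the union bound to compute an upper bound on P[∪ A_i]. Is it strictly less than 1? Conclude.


Union bound: P[∪_{i=1}^{4} A_i] ≤ Σ_i P[A_i] ≤ 4·p = 4·(1/80) = 1/20.
Numerically: 1/20 ≈ 0.050000.
Is 1/20 < 1? YES.
Since P[∪ A_i] ≤ 1/20 < 1, the complement has P[∩ A_i^c] ≥ 1 − 1/20 = 19/20 > 0, so some outcome avoids every A_i.

4·p = 1/20 ≈ 0.050000; existence CERTIFIED by the union bound.


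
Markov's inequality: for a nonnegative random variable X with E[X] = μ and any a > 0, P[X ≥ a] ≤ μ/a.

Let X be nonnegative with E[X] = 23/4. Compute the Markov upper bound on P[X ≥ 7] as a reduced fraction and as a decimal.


μ = E[X] = 23/4, a = 7.
Markov: P[X ≥ 7] ≤ μ/a = (23/4)/7 = 23/28.
Numerically: ≈ 0.8214.
(Since a = 7 > μ = 5.7500, the bound 23/28 is < 1 and informative.)

P[X ≥ 7] ≤ 23/28 ≈ 0.8214.


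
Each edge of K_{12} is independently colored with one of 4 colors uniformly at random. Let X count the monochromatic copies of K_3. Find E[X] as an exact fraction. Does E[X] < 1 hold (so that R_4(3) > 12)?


E[X] = C(12, 3) · 4^{1 − 3} = 220 · 4^{−2} = 220/16.
As a reduced fraction: E[X] = 55/4 ≈ 13.7500000.
Is E[X] < 1? NO.
Since E[X] ≥ 1, the first-moment bound is inconclusive at n = 12; it does NOT by itself certify R_4(3) > 12.

E[X] = 55/4 ≈ 13.7500000; E[X] ≥ 1; first-moment method inconclusive here.


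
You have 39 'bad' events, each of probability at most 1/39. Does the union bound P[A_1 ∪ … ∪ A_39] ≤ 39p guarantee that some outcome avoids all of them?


Union bound: P[∪_{i=1}^{39} A_i] ≤ Σ_i P[A_i] ≤ 39·p = 39·(1/39) = 1.
Numerically: 1 ≈ 1.0000.
Is 1 < 1? NO.
Since the bound 1 is ≥ 1, the union bound is uninformative here; it does NOT by itself certify existence.

39·p = 1 ≈ 1.0000; existence NOT certified by the union bound.


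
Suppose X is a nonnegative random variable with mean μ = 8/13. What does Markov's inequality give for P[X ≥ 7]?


μ = E[X] = 8/13, a = 7.
Markov: P[X ≥ 7] ≤ μ/a = (8/13)/7 = 8/91.
Numerically: ≈ 0.087912.
(Since a = 7 > μ = 0.615385, the bound 8/91 is < 1 and informative.)

P[X ≥ 7] ≤ 8/91 ≈ 0.087912.


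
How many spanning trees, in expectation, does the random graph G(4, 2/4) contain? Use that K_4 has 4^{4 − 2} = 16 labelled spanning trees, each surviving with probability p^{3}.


K_4 has 4^{4 − 2} = 16 labelled spanning trees.
For each such spanning tree H, let X_H = 1 if all 3 edges of H are present in G. Then P[X_H = 1] = p^{3} = (1/2)^{3} = 1/8.
By linearity of expectation: E[X] = Σ_H E[X_H] = 16 · p^{3} = 16 · 1/8 = 2.
Numerically: E[X] ≈ 2.

E[X] = 16 · (1/2)^{3} = 2 ≈ 2.


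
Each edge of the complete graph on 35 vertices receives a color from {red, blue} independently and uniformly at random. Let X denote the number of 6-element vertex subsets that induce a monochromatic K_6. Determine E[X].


Let X = Σ_S X_S over the C(35, 6) = 1623160 subsets S of size 6, where X_S = 1 if the K_6 on S is monochromatic.
For a fixed S, the K_6 on S has C(6, 2) = 15 edges. P[all 15 edges red] = (1/2)^15, and likewise for blue, so P[monochromatic] = 2·(1/2)^15 = 2^{1 − 15} = 1/16384.
By linearity of expectation: E[X] = C(35, 6) · 2^{1 − 15} = 1623160 · 1/16384 = 202895/2048.
Numerically: E[X] ≈ 99.069824.

E[X] = C(35,6)·2^(1−C(6,2)) = 202895/2048 ≈ 99.069824.


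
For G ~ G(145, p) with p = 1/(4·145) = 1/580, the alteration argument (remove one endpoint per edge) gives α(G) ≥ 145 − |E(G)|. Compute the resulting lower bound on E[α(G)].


E[|E(G)|] = C(145, 2)·p = 10440 · (1/580) = 18.
E[α(G)] ≥ n − E[|E(G)|] = 145 − 18 = 127.
Numerically: ≈ 127.000000.
(This is only a lower bound; the true E[α(G)] may be larger.)

E[α(G)] ≥ 127 ≈ 127.000000.


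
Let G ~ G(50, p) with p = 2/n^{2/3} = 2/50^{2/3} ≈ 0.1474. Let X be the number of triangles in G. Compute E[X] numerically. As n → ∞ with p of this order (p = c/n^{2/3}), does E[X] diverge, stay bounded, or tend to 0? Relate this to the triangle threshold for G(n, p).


Number of potential triangles: C(50, 3) = 19600.
Each occurs with probability p³ ≈ (0.1474)³ ≈ 3.200000e-03.
By linearity: E[X] = C(50, 3)·p³ ≈ 19600 · 3.200000e-03 ≈ 62.7200.
Since α = 2/3 < 1, p = c/n^{2/3} ≫ 1/n is above the triangle threshold p ~ 1/n. Asymptotically E[X] ~ (c³/6)·n^{3(1−α)} = (2³/6)·n^{1} → ∞; triangles are abundant w.h.p.

E[X] ≈ 62.7200; in regime p = Θ(1/n^{2/3}) E[X] diverges (above the triangle threshold p ~ 1/n).


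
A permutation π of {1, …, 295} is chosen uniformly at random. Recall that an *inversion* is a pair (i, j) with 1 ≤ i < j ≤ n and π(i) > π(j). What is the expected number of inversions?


Write X = Σ X_I over the C(295, 2) = 43365 pairs i < j, with X_I the indicator of one inversion.
There are 43365 indicators.
For each fixed pair i < j, the values π(i) and π(j) are two distinct elements of {1, …, 295} in uniformly random order; by symmetry P[π(i) > π(j)] = 1/2.
By linearity: E[X] = 43365 · (1/2) = C(295, 2) · (1/2) = 43365/2 = 43365/2 ≈ 21682.500.

E[X] = 43365/2 = 21682.500.


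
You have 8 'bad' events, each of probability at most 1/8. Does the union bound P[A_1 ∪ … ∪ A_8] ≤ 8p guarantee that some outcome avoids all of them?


Union bound: P[∪_{i=1}^{8} A_i] ≤ Σ_i P[A_i] ≤ 8·p = 8·(1/8) = 1.
Numerically: 1 ≈ 1.0000000.
Is 1 < 1? NO.
Since the bound 1 is ≥ 1, the union bound is uninformative here; it does NOT by itself certify existence.

8·p = 1 ≈ 1.0000000; existence NOT certified by the union bound.


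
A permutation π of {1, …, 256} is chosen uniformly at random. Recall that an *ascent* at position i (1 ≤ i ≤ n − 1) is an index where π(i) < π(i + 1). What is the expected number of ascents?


Write X = Σ X_I over i = 1, …, 255, with X_I the indicator of one ascent.
There are 255 indicators.
For each fixed i, the pair (π(i), π(i+1)) is a uniformly random ordered pair of distinct values from {1, …, 256}; by symmetry P[π(i) < π(i+1)] = 1/2.
By linearity: E[X] = 255 · (1/2) = (256 − 1) · (1/2) = 255/2 ≈ 127.500.

E[X] = 255/2 = 127.500.


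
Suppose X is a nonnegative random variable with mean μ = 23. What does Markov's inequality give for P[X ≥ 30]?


μ = E[X] = 23, a = 30.
Markov: P[X ≥ 30] ≤ μ/a = (23)/30 = 23/30.
Numerically: ≈ 0.767.
(Since a = 30 > μ = 23.000, the bound 23/30 is < 1 and informative.)

P[X ≥ 30] ≤ 23/30 ≈ 0.767.


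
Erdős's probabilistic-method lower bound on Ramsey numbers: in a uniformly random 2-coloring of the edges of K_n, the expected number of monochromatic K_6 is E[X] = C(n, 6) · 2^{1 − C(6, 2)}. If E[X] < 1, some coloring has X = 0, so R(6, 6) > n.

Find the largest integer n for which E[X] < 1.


We need C(n, 6) · 2^{1 − 15} < 1, i.e. C(n, 6) < 2^{15 − 1} = 16384.
Check values of n near the boundary:
  n = 14: C(14, 6) = 3003; 3003 < 16384? YES
  n = 15: C(15, 6) = 5005; 5005 < 16384? YES
  n = 16: C(16, 6) = 8008; 8008 < 16384? YES
  n = 17: C(17, 6) = 12376; 12376 < 16384? YES
  n = 18: C(18, 6) = 18564; 18564 < 16384? NO
  n = 19: C(19, 6) = 27132; 27132 < 16384? NO
  n = 20: C(20, 6) = 38760; 38760 < 16384? NO
The largest n with C(n, 6) < 16384 is n = 17 (where E[X] = 1547/2048 ≈ 0.7554). Hence R(6, 6) > 17, i.e. R(6, 6) ≥ 18.

Largest n = 17; hence R(6, 6) > 17.


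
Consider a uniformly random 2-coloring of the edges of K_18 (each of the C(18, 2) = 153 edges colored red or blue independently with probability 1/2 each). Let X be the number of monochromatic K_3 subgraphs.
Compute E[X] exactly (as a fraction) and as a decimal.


Let X = Σ_S X_S over the C(18, 3) = 816 subsets S of size 3, where X_S = 1 if the K_3 on S is monochromatic.
For a fixed S, the K_3 on S has C(3, 2) = 3 edges. P[all 3 edges red] = (1/2)^3, and likewise for blue, so P[monochromatic] = 2·(1/2)^3 = 2^{1 − 3} = 1/4.
Summing: E[X] = C(18, 3) · 2^{1 − 3} = 816 · 1/4 = 204.
Numerically: E[X] ≈ 204.0000.

E[X] = C(18,3)·2^(1−C(3,2)) = 204 ≈ 204.0000.


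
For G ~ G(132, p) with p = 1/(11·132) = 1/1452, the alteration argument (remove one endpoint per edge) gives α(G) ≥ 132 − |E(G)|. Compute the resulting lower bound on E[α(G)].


E[|E(G)|] = C(132, 2)·p = 8646 · (1/1452) = 131/22.
E[α(G)] ≥ n − E[|E(G)|] = 132 − 131/22 = 2773/22.
Numerically: ≈ 126.0455.
(This is only a lower bound; the true E[α(G)] may be larger.)

E[α(G)] ≥ 2773/22 ≈ 126.0455.


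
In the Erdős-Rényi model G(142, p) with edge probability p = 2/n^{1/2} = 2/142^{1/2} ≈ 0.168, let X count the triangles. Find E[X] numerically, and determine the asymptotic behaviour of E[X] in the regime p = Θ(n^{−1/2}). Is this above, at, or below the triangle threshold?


Number of potential triangles: C(142, 3) = 467180.
Each occurs with probability p³ ≈ (0.168)³ ≈ 4.72778e-03.
By linearity: E[X] = C(142, 3)·p³ ≈ 467180 · 4.72778e-03 ≈ 2208.725.
Since α = 1/2 < 1, p = c/n^{1/2} ≫ 1/n is above the triangle threshold p ~ 1/n. Asymptotically E[X] ~ (c³/6)·n^{3(1−α)} = (2³/6)·n^{1.5} → ∞; triangles are abundant w.h.p.

E[X] ≈ 2208.725; in regime p = Θ(1/n^{1/2}) E[X] diverges (above the triangle threshold p ~ 1/n).


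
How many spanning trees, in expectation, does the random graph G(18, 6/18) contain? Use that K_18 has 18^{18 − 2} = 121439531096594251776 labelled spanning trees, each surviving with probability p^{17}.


K_18 has 18^{18 − 2} = 121439531096594251776 labelled spanning trees.
For each such spanning tree H, let X_H = 1 if all 17 edges of H are present in G. Then P[X_H = 1] = p^{17} = (1/3)^{17} = 1/129140163.
Summing the indicators: E[X] = Σ_H E[X_H] = 121439531096594251776 · p^{17} = 121439531096594251776 · 1/129140163 = 940369969152.
Numerically: E[X] ≈ 9.404e+11.

E[X] = 121439531096594251776 · (1/3)^{17} = 940369969152 ≈ 9.404e+11.


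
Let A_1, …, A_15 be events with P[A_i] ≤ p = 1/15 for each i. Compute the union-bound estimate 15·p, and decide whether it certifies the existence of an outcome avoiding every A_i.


Union bound: P[∪_{i=1}^{15} A_i] ≤ Σ_i P[A_i] ≤ 15·p = 15·(1/15) = 1.
Numerically: 1 ≈ 1.0000.
Is 1 < 1? NO.
Since the bound 1 is ≥ 1, the union bound is uninformative here; it does NOT by itself certify existence.

15·p = 1 ≈ 1.0000; existence NOT certified by the union bound.


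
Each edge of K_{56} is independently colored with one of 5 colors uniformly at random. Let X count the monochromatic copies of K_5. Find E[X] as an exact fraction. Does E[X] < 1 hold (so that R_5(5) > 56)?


E[X] = C(56, 5) · 5^{1 − 10} = 3819816 · 5^{−9} = 3819816/1953125.
As a reduced fraction: E[X] = 3819816/1953125 ≈ 1.95575.
Is E[X] < 1? NO.
Since E[X] ≥ 1, the first-moment bound is inconclusive at n = 56; it does NOT by itself certify R_5(5) > 56.

E[X] = 3819816/1953125 ≈ 1.95575; E[X] ≥ 1; first-moment method inconclusive here.


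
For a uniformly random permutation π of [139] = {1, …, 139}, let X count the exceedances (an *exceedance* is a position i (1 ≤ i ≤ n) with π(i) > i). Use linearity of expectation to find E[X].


Write X = Σ_{i=1}^{139} X_i, where X_i = 1_{π(i) > i}.
For each fixed i, π(i) is uniform over {1, …, 139} (marginal of a uniform permutation), so P[π(i) > i] = (n − i)/n. Summing: Σ_{i=1}^{139} (n − i)/n = (0 + 1 + … + 138)/139 = 139(139 − 1)/(2·139) = (139 − 1)/2.
Hence E[X] = Σ_{i=1}^{139} (139 − i)/139 = 69 ≈ 69.0000.

E[X] = 69 = 69.0000.


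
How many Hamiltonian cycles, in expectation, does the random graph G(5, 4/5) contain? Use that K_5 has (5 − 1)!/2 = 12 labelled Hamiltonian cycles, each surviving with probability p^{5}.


K_5 has (5 − 1)!/2 = 12 labelled Hamiltonian cycles.
For each such Hamiltonian cycle H, let X_H = 1 if all 5 edges of H are present in G. Then P[X_H = 1] = p^{5} = (4/5)^{5} = 1024/3125.
Summing the indicators: E[X] = Σ_H E[X_H] = 12 · p^{5} = 12 · 1024/3125 = 12288/3125.
Numerically: E[X] ≈ 3.93.

E[X] = 12 · (4/5)^{5} = 12288/3125 ≈ 3.93.


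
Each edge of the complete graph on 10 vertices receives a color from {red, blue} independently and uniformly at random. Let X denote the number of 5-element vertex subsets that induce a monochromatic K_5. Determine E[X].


Let X = Σ_S X_S over the C(10, 5) = 252 subsets S of size 5, where X_S = 1 if the K_5 on S is monochromatic.
For a fixed S, the K_5 on S has C(5, 2) = 10 edges. P[all 10 edges red] = (1/2)^10, and likewise for blue, so P[monochromatic] = 2·(1/2)^10 = 2^{1 − 10} = 1/512.
By linearity: E[X] = C(10, 5) · 2^{1 − 10} = 252 · 1/512 = 63/128.
Numerically: E[X] ≈ 0.49219.

E[X] = C(10,5)·2^(1−C(5,2)) = 63/128 ≈ 0.49219.


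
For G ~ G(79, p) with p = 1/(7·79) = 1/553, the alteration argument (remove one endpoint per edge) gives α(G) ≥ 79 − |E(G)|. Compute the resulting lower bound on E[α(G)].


E[|E(G)|] = C(79, 2)·p = 3081 · (1/553) = 39/7.
E[α(G)] ≥ n − E[|E(G)|] = 79 − 39/7 = 514/7.
Numerically: ≈ 73.42857.
(This is only a lower bound; the true E[α(G)] may be larger.)

E[α(G)] ≥ 514/7 ≈ 73.42857.


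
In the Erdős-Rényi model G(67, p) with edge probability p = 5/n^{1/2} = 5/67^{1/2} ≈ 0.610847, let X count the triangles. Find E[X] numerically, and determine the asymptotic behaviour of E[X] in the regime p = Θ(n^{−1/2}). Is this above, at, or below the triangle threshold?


Number of potential triangles: C(67, 3) = 47905.
Each occurs with probability p³ ≈ (0.610847)³ ≈ 2.27928068e-01.
By linearity: E[X] = C(67, 3)·p³ ≈ 47905 · 2.27928068e-01 ≈ 10918.894089.
Since α = 1/2 < 1, p = c/n^{1/2} ≫ 1/n is above the triangle threshold p ~ 1/n. Asymptotically E[X] ~ (c³/6)·n^{3(1−α)} = (5³/6)·n^{1.5} → ∞; triangles are abundant w.h.p.

E[X] ≈ 10918.894089; in regime p = Θ(1/n^{1/2}) E[X] diverges (above the triangle threshold p ~ 1/n).


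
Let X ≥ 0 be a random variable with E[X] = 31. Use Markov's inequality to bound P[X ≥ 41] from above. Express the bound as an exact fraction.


μ = E[X] = 31, a = 41.
Markov: P[X ≥ 41] ≤ μ/a = (31)/41 = 31/41.
Numerically: ≈ 0.756.
(Since a = 41 > μ = 31.000, the bound 31/41 is < 1 and informative.)

P[X ≥ 41] ≤ 31/41 ≈ 0.756.


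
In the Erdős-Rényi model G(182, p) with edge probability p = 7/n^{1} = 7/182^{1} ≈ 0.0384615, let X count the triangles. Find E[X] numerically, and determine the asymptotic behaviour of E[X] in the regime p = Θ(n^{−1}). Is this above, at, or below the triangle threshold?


Number of potential triangles: C(182, 3) = 988260.
Each occurs with probability p³ ≈ (0.0384615)³ ≈ 5.68957670e-05.
By linearity: E[X] = C(182, 3)·p³ ≈ 988260 · 5.68957670e-05 ≈ 56.227811.
Here α = 1, so p = 7/n is exactly at the triangle threshold p ~ 1/n. Asymptotically E[X] → c³/6 = 7³/6 = 343/6 ≈ 57.166667, a bounded constant. In this regime the triangle count is asymptotically Poisson(c³/6).

E[X] ≈ 56.227811; in regime p = Θ(1/n^{1}) E[X] stays bounded (at the triangle threshold p ~ 1/n).


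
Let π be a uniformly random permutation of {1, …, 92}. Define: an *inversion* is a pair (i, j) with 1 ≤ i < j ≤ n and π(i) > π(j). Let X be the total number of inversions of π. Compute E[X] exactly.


Write X = Σ X_I over the C(92, 2) = 4186 pairs i < j, with X_I the indicator of one inversion.
There are 4186 indicators.
For each fixed pair i < j, the values π(i) and π(j) are two distinct elements of {1, …, 92} in uniformly random order; by symmetry P[π(i) > π(j)] = 1/2.
By linearity: E[X] = 4186 · (1/2) = C(92, 2) · (1/2) = 4186/2 = 2093 ≈ 2093.0000.

E[X] = 2093 = 2093.0000.


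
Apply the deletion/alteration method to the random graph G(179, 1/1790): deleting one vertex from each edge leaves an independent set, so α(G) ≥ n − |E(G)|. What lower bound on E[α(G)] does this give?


E[|E(G)|] = C(179, 2)·p = 15931 · (1/1790) = 89/10.
E[α(G)] ≥ n − E[|E(G)|] = 179 − 89/10 = 1701/10.
Numerically: ≈ 170.100.
(This is only a lower bound; the true E[α(G)] may be larger.)

E[α(G)] ≥ 1701/10 ≈ 170.100.


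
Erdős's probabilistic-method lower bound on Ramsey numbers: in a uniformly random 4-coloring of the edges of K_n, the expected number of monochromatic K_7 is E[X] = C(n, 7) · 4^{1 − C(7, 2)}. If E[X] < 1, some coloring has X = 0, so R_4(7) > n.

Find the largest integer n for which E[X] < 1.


We need C(n, 7) · 4^{1 − 21} < 1, i.e. C(n, 7) < 4^{21 − 1} = 1099511627776.
Check values of n near the boundary:
  n = 179: C(179, 7) = 1037437234460; 1037437234460 < 1099511627776? YES
  n = 180: C(180, 7) = 1079414463600; 1079414463600 < 1099511627776? YES
  n = 181: C(181, 7) = 1122839183400; 1122839183400 < 1099511627776? NO
The largest n with C(n, 7) < 1099511627776 is n = 180 (where E[X] = 67463403975/68719476736 ≈ 0.981722). Hence R_4(7) > 180, i.e. R_4(7) ≥ 181.

Largest n = 180; hence R_4(7) > 180.


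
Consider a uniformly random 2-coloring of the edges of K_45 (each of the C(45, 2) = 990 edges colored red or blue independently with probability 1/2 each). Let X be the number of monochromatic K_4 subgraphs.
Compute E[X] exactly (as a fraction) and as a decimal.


Let X = Σ_S X_S over the C(45, 4) = 148995 subsets S of size 4, where X_S = 1 if the K_4 on S is monochromatic.
For a fixed S, the K_4 on S has C(4, 2) = 6 edges. P[all 6 edges red] = (1/2)^6, and likewise for blue, so P[monochromatic] = 2·(1/2)^6 = 2^{1 − 6} = 1/32.
Summing: E[X] = C(45, 4) · 2^{1 − 6} = 148995 · 1/32 = 148995/32.
Numerically: E[X] ≈ 4656.093750.

E[X] = C(45,4)·2^(1−C(4,2)) = 148995/32 ≈ 4656.093750.


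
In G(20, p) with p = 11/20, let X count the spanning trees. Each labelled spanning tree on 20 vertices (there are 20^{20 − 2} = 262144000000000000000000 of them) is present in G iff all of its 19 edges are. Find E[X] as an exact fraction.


K_20 has 20^{20 − 2} = 262144000000000000000000 labelled spanning trees.
For each such spanning tree H, let X_H = 1 if all 19 edges of H are present in G. Then P[X_H = 1] = p^{19} = (11/20)^{19} = 61159090448414546291/5242880000000000000000000.
By linearity: E[X] = Σ_H E[X_H] = 262144000000000000000000 · p^{19} = 262144000000000000000000 · 61159090448414546291/5242880000000000000000000 = 61159090448414546291/20.
Numerically: E[X] ≈ 3.05795e+18.

E[X] = 262144000000000000000000 · (11/20)^{19} = 61159090448414546291/20 ≈ 3.05795e+18.


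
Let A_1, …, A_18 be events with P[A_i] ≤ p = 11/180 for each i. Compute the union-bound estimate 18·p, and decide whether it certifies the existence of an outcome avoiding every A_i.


Union bound: P[∪_{i=1}^{18} A_i] ≤ Σ_i P[A_i] ≤ 18·p = 18·(11/180) = 11/10.
Numerically: 11/10 ≈ 1.10000.
Is 11/10 < 1? NO.
Since the bound 11/10 is ≥ 1, the union bound is uninformative here; it does NOT by itself certify existence.

18·p = 11/10 ≈ 1.10000; existence NOT certified by the union bound.


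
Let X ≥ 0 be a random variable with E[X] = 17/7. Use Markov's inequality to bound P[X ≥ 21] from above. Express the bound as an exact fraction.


μ = E[X] = 17/7, a = 21.
Markov: P[X ≥ 21] ≤ μ/a = (17/7)/21 = 17/147.
Numerically: ≈ 0.1156.
(Since a = 21 > μ = 2.4286, the bound 17/147 is < 1 and informative.)

P[X ≥ 21] ≤ 17/147 ≈ 0.1156.


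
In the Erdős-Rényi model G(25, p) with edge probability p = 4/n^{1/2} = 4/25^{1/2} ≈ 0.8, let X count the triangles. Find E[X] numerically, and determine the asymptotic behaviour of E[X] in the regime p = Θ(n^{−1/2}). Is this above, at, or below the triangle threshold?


Number of potential triangles: C(25, 3) = 2300.
Each occurs with probability p³ ≈ (0.8)³ ≈ 5.12000e-01.
By linearity: E[X] = C(25, 3)·p³ ≈ 2300 · 5.12000e-01 ≈ 1177.600.
Since α = 1/2 < 1, p = c/n^{1/2} ≫ 1/n is above the triangle threshold p ~ 1/n. Asymptotically E[X] ~ (c³/6)·n^{3(1−α)} = (4³/6)·n^{1.5} → ∞; triangles are abundant w.h.p.

E[X] ≈ 1177.600; in regime p = Θ(1/n^{1/2}) E[X] diverges (above the triangle threshold p ~ 1/n).


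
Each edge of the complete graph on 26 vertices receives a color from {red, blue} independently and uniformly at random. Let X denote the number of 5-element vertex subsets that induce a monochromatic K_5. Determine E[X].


Let X = Σ_S X_S over the C(26, 5) = 65780 subsets S of size 5, where X_S = 1 if the K_5 on S is monochromatic.
For a fixed S, the K_5 on S has C(5, 2) = 10 edges. P[all 10 edges red] = (1/2)^10, and likewise for blue, so P[monochromatic] = 2·(1/2)^10 = 2^{1 − 10} = 1/512.
By linearity of expectation: E[X] = C(26, 5) · 2^{1 − 10} = 65780 · 1/512 = 16445/128.
Numerically: E[X] ≈ 128.4766.

E[X] = C(26,5)·2^(1−C(5,2)) = 16445/128 ≈ 128.4766.


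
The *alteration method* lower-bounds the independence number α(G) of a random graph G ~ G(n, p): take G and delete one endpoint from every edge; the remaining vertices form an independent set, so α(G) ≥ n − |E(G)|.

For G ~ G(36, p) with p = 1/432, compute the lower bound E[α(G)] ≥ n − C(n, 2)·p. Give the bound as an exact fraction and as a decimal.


E[|E(G)|] = C(36, 2)·p = 630 · (1/432) = 35/24.
E[α(G)] ≥ n − E[|E(G)|] = 36 − 35/24 = 829/24.
Numerically: ≈ 34.542.
(This is only a lower bound; the true E[α(G)] may be larger.)

E[α(G)] ≥ 829/24 ≈ 34.542.


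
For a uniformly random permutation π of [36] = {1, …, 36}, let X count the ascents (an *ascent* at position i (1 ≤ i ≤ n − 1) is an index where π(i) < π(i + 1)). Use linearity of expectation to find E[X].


Write X = Σ X_I over i = 1, …, 35, with X_I the indicator of one ascent.
There are 35 indicators.
For each fixed i, the pair (π(i), π(i+1)) is a uniformly random ordered pair of distinct values from {1, …, 36}; by symmetry P[π(i) < π(i+1)] = 1/2.
By linearity: E[X] = 35 · (1/2) = (36 − 1) · (1/2) = 35/2 ≈ 17.50000.

E[X] = 35/2 = 17.50000.


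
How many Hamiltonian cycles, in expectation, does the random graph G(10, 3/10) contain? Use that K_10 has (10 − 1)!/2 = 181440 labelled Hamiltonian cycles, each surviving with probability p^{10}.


K_10 has (10 − 1)!/2 = 181440 labelled Hamiltonian cycles.
For each such Hamiltonian cycle H, let X_H = 1 if all 10 edges of H are present in G. Then P[X_H = 1] = p^{10} = (3/10)^{10} = 59049/10000000000.
Summing the indicators: E[X] = Σ_H E[X_H] = 181440 · p^{10} = 181440 · 59049/10000000000 = 33480783/31250000.
Numerically: E[X] ≈ 1.07.

E[X] = 181440 · (3/10)^{10} = 33480783/31250000 ≈ 1.07.


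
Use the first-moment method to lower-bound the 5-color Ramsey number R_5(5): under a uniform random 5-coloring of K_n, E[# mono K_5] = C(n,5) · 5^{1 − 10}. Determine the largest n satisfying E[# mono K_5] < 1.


We need C(n, 5) · 5^{1 − 10} < 1, i.e. C(n, 5) < 5^{10 − 1} = 1953125.
Check values of n near the boundary:
  n = 48: C(48, 5) = 1712304; 1712304 < 1953125? YES
  n = 49: C(49, 5) = 1906884; 1906884 < 1953125? YES
  n = 50: C(50, 5) = 2118760; 2118760 < 1953125? NO
  n = 51: C(51, 5) = 2349060; 2349060 < 1953125? NO
The largest n with C(n, 5) < 1953125 is n = 49 (where E[X] = 1906884/1953125 ≈ 0.9763). Hence R_5(5) > 49, i.e. R_5(5) ≥ 50.

Largest n = 49; hence R_5(5) > 49.


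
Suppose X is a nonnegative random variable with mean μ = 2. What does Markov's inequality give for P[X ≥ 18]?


μ = E[X] = 2, a = 18.
Markov: P[X ≥ 18] ≤ μ/a = (2)/18 = 1/9.
Numerically: ≈ 0.1111.
(Since a = 18 > μ = 2.0000, the bound 1/9 is < 1 and informative.)

P[X ≥ 18] ≤ 1/9 ≈ 0.1111.


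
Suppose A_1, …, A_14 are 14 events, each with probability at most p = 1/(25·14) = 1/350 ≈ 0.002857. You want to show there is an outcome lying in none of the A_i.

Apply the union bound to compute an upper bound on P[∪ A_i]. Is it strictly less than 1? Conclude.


Union bound: P[∪_{i=1}^{14} A_i] ≤ Σ_i P[A_i] ≤ 14·p = 14·(1/350) = 1/25.
Numerically: 1/25 ≈ 0.040000.
Is 1/25 < 1? YES.
Since P[∪ A_i] ≤ 1/25 < 1, the complement has P[∩ A_i^c] ≥ 1 − 1/25 = 24/25 > 0, so some outcome avoids every A_i.

14·p = 1/25 ≈ 0.040000; existence CERTIFIED by the union bound.


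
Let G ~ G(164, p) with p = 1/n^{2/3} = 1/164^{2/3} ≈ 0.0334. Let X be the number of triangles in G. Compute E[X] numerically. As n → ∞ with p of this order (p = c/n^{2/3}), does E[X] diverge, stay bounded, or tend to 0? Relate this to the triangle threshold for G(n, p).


Number of potential triangles: C(164, 3) = 721764.
Each occurs with probability p³ ≈ (0.0334)³ ≈ 3.71802e-05.
By linearity: E[X] = C(164, 3)·p³ ≈ 721764 · 3.71802e-05 ≈ 26.835.
Since α = 2/3 < 1, p = c/n^{2/3} ≫ 1/n is above the triangle threshold p ~ 1/n. Asymptotically E[X] ~ (c³/6)·n^{3(1−α)} = (1³/6)·n^{1} → ∞; triangles are abundant w.h.p.

E[X] ≈ 26.835; in regime p = Θ(1/n^{2/3}) E[X] diverges (above the triangle threshold p ~ 1/n).


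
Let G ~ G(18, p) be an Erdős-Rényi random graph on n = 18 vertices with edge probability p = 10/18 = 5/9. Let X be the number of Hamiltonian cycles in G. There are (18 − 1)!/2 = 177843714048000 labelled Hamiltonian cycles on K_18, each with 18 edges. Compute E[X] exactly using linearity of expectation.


K_18 has (18 − 1)!/2 = 177843714048000 labelled Hamiltonian cycles.
For each such Hamiltonian cycle H, let X_H = 1 if all 18 edges of H are present in G. Then P[X_H = 1] = p^{18} = (5/9)^{18} = 3814697265625/150094635296999121.
By linearity: E[X] = Σ_H E[X_H] = 177843714048000 · p^{18} = 177843714048000 · 3814697265625/150094635296999121 = 930617187500000000000000/205891132094649.
Numerically: E[X] ≈ 4.52e+09.

E[X] = 177843714048000 · (5/9)^{18} = 930617187500000000000000/205891132094649 ≈ 4.52e+09.


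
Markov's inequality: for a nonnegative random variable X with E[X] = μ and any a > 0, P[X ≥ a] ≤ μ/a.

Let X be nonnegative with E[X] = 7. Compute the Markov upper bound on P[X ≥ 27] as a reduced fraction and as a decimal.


μ = E[X] = 7, a = 27.
Markov: P[X ≥ 27] ≤ μ/a = (7)/27 = 7/27.
Numerically: ≈ 0.25926.
(Since a = 27 > μ = 7.00000, the bound 7/27 is < 1 and informative.)

P[X ≥ 27] ≤ 7/27 ≈ 0.25926.


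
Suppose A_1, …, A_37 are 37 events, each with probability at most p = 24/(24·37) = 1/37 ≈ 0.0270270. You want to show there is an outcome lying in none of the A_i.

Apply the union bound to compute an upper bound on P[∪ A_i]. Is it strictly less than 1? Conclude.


Union bound: P[∪_{i=1}^{37} A_i] ≤ Σ_i P[A_i] ≤ 37·p = 37·(1/37) = 1.
Numerically: 1 ≈ 1.0000000.
Is 1 < 1? NO.
Since the bound 1 is ≥ 1, the union bound is uninformative here; it does NOT by itself certify existence.

37·p = 1 ≈ 1.0000000; existence NOT certified by the union bound.


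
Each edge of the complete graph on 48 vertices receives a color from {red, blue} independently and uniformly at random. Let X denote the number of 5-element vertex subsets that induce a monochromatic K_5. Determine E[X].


Let X = Σ_S X_S over the C(48, 5) = 1712304 subsets S of size 5, where X_S = 1 if the K_5 on S is monochromatic.
For a fixed S, the K_5 on S has C(5, 2) = 10 edges. P[all 10 edges red] = (1/2)^10, and likewise for blue, so P[monochromatic] = 2·(1/2)^10 = 2^{1 − 10} = 1/512.
By linearity of expectation: E[X] = C(48, 5) · 2^{1 − 10} = 1712304 · 1/512 = 107019/32.
Numerically: E[X] ≈ 3344.343750.

E[X] = C(48,5)·2^(1−C(5,2)) = 107019/32 ≈ 3344.343750.


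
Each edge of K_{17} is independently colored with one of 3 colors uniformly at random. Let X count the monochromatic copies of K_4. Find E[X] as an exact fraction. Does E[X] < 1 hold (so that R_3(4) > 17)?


E[X] = C(17, 4) · 3^{1 − 6} = 2380 · 3^{−5} = 2380/243.
As a reduced fraction: E[X] = 2380/243 ≈ 9.794239.
Is E[X] < 1? NO.
Since E[X] ≥ 1, the first-moment bound is inconclusive at n = 17; it does NOT by itself certify R_3(4) > 17.

E[X] = 2380/243 ≈ 9.794239; E[X] ≥ 1; first-moment method inconclusive here.


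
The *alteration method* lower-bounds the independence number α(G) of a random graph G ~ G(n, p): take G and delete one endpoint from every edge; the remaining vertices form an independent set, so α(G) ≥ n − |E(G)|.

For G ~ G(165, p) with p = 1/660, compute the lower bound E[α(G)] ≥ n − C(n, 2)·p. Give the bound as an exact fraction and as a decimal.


E[|E(G)|] = C(165, 2)·p = 13530 · (1/660) = 41/2.
E[α(G)] ≥ n − E[|E(G)|] = 165 − 41/2 = 289/2.
Numerically: ≈ 144.500.
(This is only a lower bound; the true E[α(G)] may be larger.)

E[α(G)] ≥ 289/2 ≈ 144.500.


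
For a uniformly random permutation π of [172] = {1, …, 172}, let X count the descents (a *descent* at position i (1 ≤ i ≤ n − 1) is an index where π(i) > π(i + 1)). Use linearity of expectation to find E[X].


Write X = Σ X_I over i = 1, …, 171, with X_I the indicator of one descent.
There are 171 indicators.
For each fixed i, the pair (π(i), π(i+1)) is a uniformly random ordered pair of distinct values from {1, …, 172}; by symmetry P[π(i) > π(i+1)] = 1/2.
By linearity: E[X] = 171 · (1/2) = (172 − 1) · (1/2) = 171/2 ≈ 85.500.

E[X] = 171/2 = 85.500.


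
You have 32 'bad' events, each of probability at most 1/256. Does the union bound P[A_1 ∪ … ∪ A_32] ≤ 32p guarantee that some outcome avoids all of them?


Union bound: P[∪_{i=1}^{32} A_i] ≤ Σ_i P[A_i] ≤ 32·p = 32·(1/256) = 1/8.
Numerically: 1/8 ≈ 0.125.
Is 1/8 < 1? YES.
Since P[∪ A_i] ≤ 1/8 < 1, the complement has P[∩ A_i^c] ≥ 1 − 1/8 = 7/8 > 0, so some outcome avoids every A_i.

32·p = 1/8 ≈ 0.125; existence CERTIFIED by the union bound.


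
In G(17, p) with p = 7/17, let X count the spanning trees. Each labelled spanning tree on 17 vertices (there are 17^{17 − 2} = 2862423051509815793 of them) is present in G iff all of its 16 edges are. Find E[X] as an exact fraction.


K_17 has 17^{17 − 2} = 2862423051509815793 labelled spanning trees.
For each such spanning tree H, let X_H = 1 if all 16 edges of H are present in G. Then P[X_H = 1] = p^{16} = (7/17)^{16} = 33232930569601/48661191875666868481.
Summing the indicators: E[X] = Σ_H E[X_H] = 2862423051509815793 · p^{16} = 2862423051509815793 · 33232930569601/48661191875666868481 = 33232930569601/17.
Numerically: E[X] ≈ 1.955e+12.

E[X] = 2862423051509815793 · (7/17)^{16} = 33232930569601/17 ≈ 1.955e+12.


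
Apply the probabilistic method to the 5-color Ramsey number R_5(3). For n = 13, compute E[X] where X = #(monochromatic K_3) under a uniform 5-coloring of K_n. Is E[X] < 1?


E[X] = C(13, 3) · 5^{1 − 3} = 286 · 5^{−2} = 286/25.
As a reduced fraction: E[X] = 286/25 ≈ 11.4400000.
Is E[X] < 1? NO.
Since E[X] ≥ 1, the first-moment bound is inconclusive at n = 13; it does NOT by itself certify R_5(3) > 13.

E[X] = 286/25 ≈ 11.4400000; E[X] ≥ 1; first-moment method inconclusive here.
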